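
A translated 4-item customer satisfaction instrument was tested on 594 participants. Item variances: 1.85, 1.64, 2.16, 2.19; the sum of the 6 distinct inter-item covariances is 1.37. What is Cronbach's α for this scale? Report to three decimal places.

ΣVar(i) = 1.85 + 1.64 + 2.16 + 2.19 = 7.84
Sum of distinct covariances = 1.37
σ²_T = ΣVar(i) + 2·Σcov = 7.84 + 2 × 1.37 = 10.58
α = (4/3)·(1 − 7.84/10.58) = 0.345

α = 0.345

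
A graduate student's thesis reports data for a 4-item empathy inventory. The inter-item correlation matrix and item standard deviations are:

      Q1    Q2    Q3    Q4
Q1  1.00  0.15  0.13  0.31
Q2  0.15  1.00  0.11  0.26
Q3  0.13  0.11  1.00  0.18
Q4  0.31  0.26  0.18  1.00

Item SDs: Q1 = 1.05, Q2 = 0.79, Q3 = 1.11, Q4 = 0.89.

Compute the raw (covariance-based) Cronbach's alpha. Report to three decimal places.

α = 0.471

Σσ²ᵢ = 1.05² + 0.79² + 1.11² + 0.89² = 3.7508
Covariances σ_ij = r_ij · s_i · s_j:
  σ(Q1,Q2) = 0.15 × 1.05 × 0.79 = 0.1244
  σ(Q1,Q3) = 0.13 × 1.05 × 1.11 = 0.1515
  σ(Q1,Q4) = 0.31 × 1.05 × 0.89 = 0.2897
  σ(Q2,Q3) = 0.11 × 0.79 × 1.11 = 0.0965
  σ(Q2,Q4) = 0.26 × 0.79 × 0.89 = 0.1828
  σ(Q3,Q4) = 0.18 × 1.11 × 0.89 = 0.1778
σ²_T = Σσ²ᵢ + 2·Σσ_ij = 3.7508 + 2 × 1.0227 = 5.7962
α = (4/3)·(1 − 3.7508/5.7962) = 0.471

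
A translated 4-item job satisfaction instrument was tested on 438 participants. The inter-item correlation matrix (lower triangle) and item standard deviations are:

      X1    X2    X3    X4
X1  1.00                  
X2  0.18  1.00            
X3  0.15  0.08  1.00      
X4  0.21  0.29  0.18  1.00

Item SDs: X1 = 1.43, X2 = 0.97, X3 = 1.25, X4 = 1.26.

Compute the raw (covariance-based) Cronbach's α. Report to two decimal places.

Σσ²ᵢ = 1.43² + 0.97² + 1.25² + 1.26² = 6.1359
Covariances σ_ij = r_ij · s_i · s_j:
  σ(X1,X2) = 0.18 × 1.43 × 0.97 = 0.2497
  σ(X1,X3) = 0.15 × 1.43 × 1.25 = 0.2681
  σ(X1,X4) = 0.21 × 1.43 × 1.26 = 0.3784
  σ(X2,X3) = 0.08 × 0.97 × 1.25 = 0.0970
  σ(X2,X4) = 0.29 × 0.97 × 1.26 = 0.3544
  σ(X3,X4) = 0.18 × 1.25 × 1.26 = 0.2835
σ²_T = Σσ²ᵢ + 2·Σσ_ij = 6.1359 + 2 × 1.6311 = 9.3981
α = (4/3)·(1 − 6.1359/9.3981) = 0.46

Cronbach's α = 0.46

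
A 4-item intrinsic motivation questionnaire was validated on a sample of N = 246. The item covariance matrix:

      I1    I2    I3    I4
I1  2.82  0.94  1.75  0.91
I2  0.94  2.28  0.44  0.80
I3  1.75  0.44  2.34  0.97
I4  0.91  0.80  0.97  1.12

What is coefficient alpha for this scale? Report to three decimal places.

Σσᵢ² = 2.82 + 2.28 + 2.34 + 1.12 = 8.56
Σ_{i<j} σ_ij = 5.81
σ²_T = 8.56 + 2 × 5.81 = 20.18
α = (k/(k−1))·(1 − Σσᵢ²/σ²_T) = (4/3)·(1 − 8.56/20.18) = 0.768

coefficient alpha = 0.768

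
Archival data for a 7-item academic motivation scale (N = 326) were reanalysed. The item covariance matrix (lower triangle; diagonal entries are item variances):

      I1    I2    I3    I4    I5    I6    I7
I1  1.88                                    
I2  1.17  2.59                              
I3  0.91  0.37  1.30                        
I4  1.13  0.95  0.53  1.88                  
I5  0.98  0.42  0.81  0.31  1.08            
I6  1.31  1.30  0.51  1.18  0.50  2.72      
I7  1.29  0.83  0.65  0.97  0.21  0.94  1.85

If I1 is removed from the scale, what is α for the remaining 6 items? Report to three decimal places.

Remaining items: I2, I3, I4, I5, I6, I7 (k = 6).
ΣVar(i) = 2.59 + 1.30 + 1.88 + 1.08 + 2.72 + 1.85 = 11.42
total variance = 11.42 + 2 × 10.48 = 32.38
α (item deleted) = (6/5)·(1 − 11.42/32.38) = 0.777

α = 0.777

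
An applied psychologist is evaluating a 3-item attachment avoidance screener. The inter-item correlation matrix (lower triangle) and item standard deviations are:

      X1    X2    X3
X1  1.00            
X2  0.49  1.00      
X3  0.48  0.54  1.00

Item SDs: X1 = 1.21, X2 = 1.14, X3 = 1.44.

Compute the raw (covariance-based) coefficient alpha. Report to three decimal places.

Σσ²ᵢ = 1.21² + 1.14² + 1.44² = 4.8373
Covariances σ_ij = r_ij · s_i · s_j:
  σ(X1,X2) = 0.49 × 1.21 × 1.14 = 0.6759
  σ(X1,X3) = 0.48 × 1.21 × 1.44 = 0.8364
  σ(X2,X3) = 0.54 × 1.14 × 1.44 = 0.8865
σ²_T = Σσ²ᵢ + 2·Σσ_ij = 4.8373 + 2 × 2.3988 = 9.6349
α = (3/2)·(1 − 4.8373/9.6349) = 0.747

α = 0.747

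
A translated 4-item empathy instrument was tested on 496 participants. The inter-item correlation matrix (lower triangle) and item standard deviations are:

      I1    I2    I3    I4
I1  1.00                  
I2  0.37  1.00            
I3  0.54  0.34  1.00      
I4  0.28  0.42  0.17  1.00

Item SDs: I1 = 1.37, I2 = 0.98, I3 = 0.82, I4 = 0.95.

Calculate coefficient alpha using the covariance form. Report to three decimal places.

α = 0.675

Σσ²ᵢ = 1.37² + 0.98² + 0.82² + 0.95² = 4.4122
Covariances σ_ij = r_ij · s_i · s_j:
  σ(I1,I2) = 0.37 × 1.37 × 0.98 = 0.4968
  σ(I1,I3) = 0.54 × 1.37 × 0.82 = 0.6066
  σ(I1,I4) = 0.28 × 1.37 × 0.95 = 0.3644
  σ(I2,I3) = 0.34 × 0.98 × 0.82 = 0.2732
  σ(I2,I4) = 0.42 × 0.98 × 0.95 = 0.3910
  σ(I3,I4) = 0.17 × 0.82 × 0.95 = 0.1324
σ²_T = Σσ²ᵢ + 2·Σσ_ij = 4.4122 + 2 × 2.2644 = 8.9410
α = (4/3)·(1 − 4.4122/8.9410) = 0.675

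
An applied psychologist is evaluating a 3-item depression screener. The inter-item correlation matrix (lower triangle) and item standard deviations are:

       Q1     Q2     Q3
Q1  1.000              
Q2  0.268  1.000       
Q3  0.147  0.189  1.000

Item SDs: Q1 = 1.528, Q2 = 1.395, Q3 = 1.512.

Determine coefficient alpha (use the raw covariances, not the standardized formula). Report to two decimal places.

coefficient alpha = 0.43

Σσ²ᵢ = 1.528² + 1.395² + 1.512² = 6.5670
Covariances σ_ij = r_ij · s_i · s_j:
  σ(Q1,Q2) = 0.268 × 1.528 × 1.395 = 0.5713
  σ(Q1,Q3) = 0.147 × 1.528 × 1.512 = 0.3396
  σ(Q2,Q3) = 0.189 × 1.395 × 1.512 = 0.3986
σ²_T = Σσ²ᵢ + 2·Σσ_ij = 6.5670 + 2 × 1.3095 = 9.1860
α = (3/2)·(1 − 6.5670/9.1860) = 0.43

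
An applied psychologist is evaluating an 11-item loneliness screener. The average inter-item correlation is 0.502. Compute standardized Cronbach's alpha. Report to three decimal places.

Standardized α = k·r̄ / (1 + (k−1)·r̄) = 11 × 0.502 / (1 + 10 × 0.502)
  = 5.5220 / 6.0200 = 0.917

α = 0.917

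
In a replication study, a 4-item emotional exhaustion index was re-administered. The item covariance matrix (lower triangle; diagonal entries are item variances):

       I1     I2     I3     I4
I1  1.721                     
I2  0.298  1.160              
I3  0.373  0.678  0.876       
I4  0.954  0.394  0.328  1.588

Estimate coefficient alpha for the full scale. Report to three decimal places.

Σσᵢ² = 1.721 + 1.160 + 0.876 + 1.588 = 5.345
Sum of the distinct covariances = 3.025
σ²_T = 5.345 + 2 × 3.025 = 11.395
α = (k/(k−1))·(1 − Σσᵢ²/σ²_T) = (4/3)·(1 − 5.345/11.395) = 0.708

α = 0.708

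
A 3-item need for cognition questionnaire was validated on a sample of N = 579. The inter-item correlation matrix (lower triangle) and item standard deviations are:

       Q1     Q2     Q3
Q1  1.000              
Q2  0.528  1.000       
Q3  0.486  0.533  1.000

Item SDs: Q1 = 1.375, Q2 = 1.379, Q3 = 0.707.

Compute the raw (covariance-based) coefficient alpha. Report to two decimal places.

Σσ²ᵢ = 1.375² + 1.379² + 0.707² = 4.2921
Covariances σ_ij = r_ij · s_i · s_j:
  σ(Q1,Q2) = 0.528 × 1.375 × 1.379 = 1.0012
  σ(Q1,Q3) = 0.486 × 1.375 × 0.707 = 0.4725
  σ(Q2,Q3) = 0.533 × 1.379 × 0.707 = 0.5196
σ²_T = Σσ²ᵢ + 2·Σσ_ij = 4.2921 + 2 × 1.9933 = 8.2787
α = (3/2)·(1 − 4.2921/8.2787) = 0.72

coefficient alpha = 0.72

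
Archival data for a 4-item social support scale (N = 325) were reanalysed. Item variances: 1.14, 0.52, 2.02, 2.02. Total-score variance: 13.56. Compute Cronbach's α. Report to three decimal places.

Cronbach's α = 0.773

Σσᵢ² = 1.14 + 0.52 + 2.02 + 2.02 = 5.70
α = (k/(k−1))·(1 − Σσᵢ²/Var(T)) = (4/3)·(1 − 5.70/13.56) = 0.773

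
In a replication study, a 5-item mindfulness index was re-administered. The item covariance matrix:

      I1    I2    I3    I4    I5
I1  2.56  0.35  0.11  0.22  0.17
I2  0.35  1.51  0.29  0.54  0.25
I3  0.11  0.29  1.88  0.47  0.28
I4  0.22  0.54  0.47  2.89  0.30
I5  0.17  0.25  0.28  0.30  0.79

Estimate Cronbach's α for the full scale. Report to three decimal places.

Cronbach's α = 0.478

ΣVar(i) = 2.56 + 1.51 + 1.88 + 2.89 + 0.79 = 9.63
Sum of the distinct covariances = 2.98
σ²_total = 9.63 + 2 × 2.98 = 15.59
α = (k/(k−1))·(1 − ΣVar(i)/σ²_total) = (5/4)·(1 − 9.63/15.59) = 0.478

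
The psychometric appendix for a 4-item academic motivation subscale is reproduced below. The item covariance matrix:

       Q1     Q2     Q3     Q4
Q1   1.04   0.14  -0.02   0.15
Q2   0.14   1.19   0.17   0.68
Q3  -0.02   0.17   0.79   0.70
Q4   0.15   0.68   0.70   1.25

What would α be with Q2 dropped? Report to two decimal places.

Remaining items: Q1, Q3, Q4 (k = 3).
Σσᵢ² = 1.04 + 0.79 + 1.25 = 3.08
σ²_total = 3.08 + 2 × 0.83 = 4.74
α (item deleted) = (3/2)·(1 − 3.08/4.74) = 0.53

α = 0.53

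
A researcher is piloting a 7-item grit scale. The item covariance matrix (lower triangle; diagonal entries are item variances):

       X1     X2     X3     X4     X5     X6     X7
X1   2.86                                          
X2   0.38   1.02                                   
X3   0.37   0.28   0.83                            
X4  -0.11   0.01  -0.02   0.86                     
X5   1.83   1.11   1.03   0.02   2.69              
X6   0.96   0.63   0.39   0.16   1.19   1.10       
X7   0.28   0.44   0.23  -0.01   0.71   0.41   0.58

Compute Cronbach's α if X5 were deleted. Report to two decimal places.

Remaining items: X1, X2, X3, X4, X6, X7 (k = 6).
sum of item variances = 2.86 + 1.02 + 0.83 + 0.86 + 1.10 + 0.58 = 7.25
σ²_T = 7.25 + 2 × 4.40 = 16.05
α (item deleted) = (6/5)·(1 − 7.25/16.05) = 0.66

Cronbach's α = 0.66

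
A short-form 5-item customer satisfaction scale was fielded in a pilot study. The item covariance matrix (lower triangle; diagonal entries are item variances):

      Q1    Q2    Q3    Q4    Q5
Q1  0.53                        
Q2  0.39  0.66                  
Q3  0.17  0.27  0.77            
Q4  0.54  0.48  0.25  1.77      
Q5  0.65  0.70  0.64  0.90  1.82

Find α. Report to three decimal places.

α = 0.803

ΣVar(i) = 0.53 + 0.66 + 0.77 + 1.77 + 1.82 = 5.55
Sum of the distinct covariances = 4.99
total variance = 5.55 + 2 × 4.99 = 15.53
α = (k/(k−1))·(1 − ΣVar(i)/total variance) = (5/4)·(1 − 5.55/15.53) = 0.803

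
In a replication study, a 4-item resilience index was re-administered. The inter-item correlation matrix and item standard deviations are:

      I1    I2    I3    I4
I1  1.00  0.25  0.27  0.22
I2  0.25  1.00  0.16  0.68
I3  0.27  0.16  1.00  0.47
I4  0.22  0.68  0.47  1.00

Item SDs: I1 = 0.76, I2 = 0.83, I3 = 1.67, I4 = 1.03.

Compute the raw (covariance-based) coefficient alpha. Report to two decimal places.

Σσ²ᵢ = 0.76² + 0.83² + 1.67² + 1.03² = 5.1163
Covariances σ_ij = r_ij · s_i · s_j:
  σ(I1,I2) = 0.25 × 0.76 × 0.83 = 0.1577
  σ(I1,I3) = 0.27 × 0.76 × 1.67 = 0.3427
  σ(I1,I4) = 0.22 × 0.76 × 1.03 = 0.1722
  σ(I2,I3) = 0.16 × 0.83 × 1.67 = 0.2218
  σ(I2,I4) = 0.68 × 0.83 × 1.03 = 0.5813
  σ(I3,I4) = 0.47 × 1.67 × 1.03 = 0.8084
σ²_T = Σσ²ᵢ + 2·Σσ_ij = 5.1163 + 2 × 2.2841 = 9.6845
α = (4/3)·(1 − 5.1163/9.6845) = 0.63

α = 0.63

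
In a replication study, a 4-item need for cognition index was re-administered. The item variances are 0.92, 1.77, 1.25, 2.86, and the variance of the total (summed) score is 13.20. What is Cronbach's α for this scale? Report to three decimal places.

Σσᵢ² = 0.92 + 1.77 + 1.25 + 2.86 = 6.80
α = (k/(k−1))·(1 − Σσᵢ²/Var(T)) = (4/3)·(1 − 6.80/13.20) = 0.646

α = 0.646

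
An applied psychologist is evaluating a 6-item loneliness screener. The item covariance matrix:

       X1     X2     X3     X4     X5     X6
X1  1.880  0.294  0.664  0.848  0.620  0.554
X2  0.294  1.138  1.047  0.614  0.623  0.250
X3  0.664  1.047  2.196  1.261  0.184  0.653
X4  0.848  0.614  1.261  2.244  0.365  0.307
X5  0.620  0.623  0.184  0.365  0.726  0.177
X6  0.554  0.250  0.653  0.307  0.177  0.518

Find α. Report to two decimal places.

Σσᵢ² = 1.880 + 1.138 + 2.196 + 2.244 + 0.726 + 0.518 = 8.702
Sum of the distinct covariances = 8.461
σ²_T = 8.702 + 2 × 8.461 = 25.624
α = (k/(k−1))·(1 − Σσᵢ²/σ²_T) = (6/5)·(1 − 8.702/25.624) = 0.79

α = 0.79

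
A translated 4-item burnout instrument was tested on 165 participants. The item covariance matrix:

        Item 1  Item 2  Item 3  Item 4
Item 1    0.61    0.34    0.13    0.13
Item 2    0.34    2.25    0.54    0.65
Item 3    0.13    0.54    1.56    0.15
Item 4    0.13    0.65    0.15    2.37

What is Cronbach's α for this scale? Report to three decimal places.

Cronbach's α = 0.485

ΣVar(i) = 0.61 + 2.25 + 1.56 + 2.37 = 6.79
Σ_{i<j} σ_ij = 1.94
total variance = 6.79 + 2 × 1.94 = 10.67
α = (k/(k−1))·(1 − ΣVar(i)/total variance) = (4/3)·(1 − 6.79/10.67) = 0.485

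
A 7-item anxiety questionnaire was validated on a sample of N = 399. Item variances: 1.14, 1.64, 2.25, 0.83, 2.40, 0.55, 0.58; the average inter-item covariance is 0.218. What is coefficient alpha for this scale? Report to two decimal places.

sum of item variances = 1.14 + 1.64 + 2.25 + 0.83 + 2.40 + 0.55 + 0.58 = 9.39
Sum of the 21 distinct covariances = 21 × 0.218 = 4.578
Var(T) = sum of item variances + 2·Σcov = 9.39 + 2 × 4.578 = 18.546
α = (7/6)·(1 − 9.39/18.546) = 0.58

coefficient alpha = 0.58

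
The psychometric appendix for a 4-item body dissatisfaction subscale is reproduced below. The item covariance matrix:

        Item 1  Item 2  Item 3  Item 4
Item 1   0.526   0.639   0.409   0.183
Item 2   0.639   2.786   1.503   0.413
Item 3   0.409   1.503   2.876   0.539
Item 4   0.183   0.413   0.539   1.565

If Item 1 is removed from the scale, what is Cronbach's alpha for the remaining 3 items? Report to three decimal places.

Cronbach's alpha = 0.607

Remaining items: Item 2, Item 3, Item 4 (k = 3).
Σσ²ᵢ = 2.786 + 2.876 + 1.565 = 7.227
Var(T) = 7.227 + 2 × 2.455 = 12.137
α (item deleted) = (3/2)·(1 − 7.227/12.137) = 0.607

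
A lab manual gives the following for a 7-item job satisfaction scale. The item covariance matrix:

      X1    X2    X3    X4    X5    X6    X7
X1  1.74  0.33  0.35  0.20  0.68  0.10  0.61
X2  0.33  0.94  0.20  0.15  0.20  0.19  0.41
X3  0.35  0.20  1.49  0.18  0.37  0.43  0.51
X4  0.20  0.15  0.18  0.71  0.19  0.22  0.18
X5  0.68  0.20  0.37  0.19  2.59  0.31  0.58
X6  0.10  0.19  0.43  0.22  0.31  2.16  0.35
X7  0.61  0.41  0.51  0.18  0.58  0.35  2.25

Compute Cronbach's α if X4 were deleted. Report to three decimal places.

Remaining items: X1, X2, X3, X5, X6, X7 (k = 6).
Σσ²ᵢ = 1.74 + 0.94 + 1.49 + 2.59 + 2.16 + 2.25 = 11.17
σ²_T = 11.17 + 2 × 5.62 = 22.41
α (item deleted) = (6/5)·(1 − 11.17/22.41) = 0.602

α = 0.602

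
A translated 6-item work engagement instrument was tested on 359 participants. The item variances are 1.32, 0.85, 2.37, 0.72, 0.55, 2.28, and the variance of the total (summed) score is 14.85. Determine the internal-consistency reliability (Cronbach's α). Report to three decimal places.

Σσᵢ² = 1.32 + 0.85 + 2.37 + 0.72 + 0.55 + 2.28 = 8.09
α = (k/(k−1))·(1 − Σσᵢ²/σ²_T) = (6/5)·(1 − 8.09/14.85) = 0.546

α = 0.546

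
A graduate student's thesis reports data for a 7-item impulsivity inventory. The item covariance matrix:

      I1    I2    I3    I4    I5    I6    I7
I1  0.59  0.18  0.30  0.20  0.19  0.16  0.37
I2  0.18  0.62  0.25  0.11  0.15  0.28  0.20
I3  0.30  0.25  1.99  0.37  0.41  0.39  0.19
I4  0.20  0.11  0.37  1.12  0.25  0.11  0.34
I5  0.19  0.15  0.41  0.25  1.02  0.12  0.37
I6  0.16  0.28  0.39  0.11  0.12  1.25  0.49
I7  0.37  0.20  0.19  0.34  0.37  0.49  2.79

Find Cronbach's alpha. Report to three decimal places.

Σσ²ᵢ = 0.59 + 0.62 + 1.99 + 1.12 + 1.02 + 1.25 + 2.79 = 9.38
Sum of the distinct covariances = 5.43
Var(T) = 9.38 + 2 × 5.43 = 20.24
α = (k/(k−1))·(1 − Σσ²ᵢ/Var(T)) = (7/6)·(1 − 9.38/20.24) = 0.626

Cronbach's alpha = 0.626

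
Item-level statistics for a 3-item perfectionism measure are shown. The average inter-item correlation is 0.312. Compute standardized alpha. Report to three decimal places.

Standardized α = k·r̄ / (1 + (k−1)·r̄) = 3 × 0.312 / (1 + 2 × 0.312)
  = 0.9360 / 1.6240 = 0.576

standardized alpha = 0.576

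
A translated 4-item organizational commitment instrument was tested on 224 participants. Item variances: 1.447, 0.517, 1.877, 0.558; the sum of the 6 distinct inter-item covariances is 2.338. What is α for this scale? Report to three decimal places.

sum of item variances = 1.447 + 0.517 + 1.877 + 0.558 = 4.399
Sum of distinct covariances = 2.338
total variance = sum of item variances + 2·Σcov = 4.399 + 2 × 2.338 = 9.075
α = (4/3)·(1 − 4.399/9.075) = 0.687

α = 0.687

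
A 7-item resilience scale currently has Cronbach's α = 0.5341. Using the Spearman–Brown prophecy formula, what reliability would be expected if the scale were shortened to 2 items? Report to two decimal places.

Length factor m = 2/7 = 0.2857
α' = m·α / (1 − (1−m)·α)
   = 2/7 × 0.5341 / (1 − (1 − 2/7) × 0.5341)
   = 0.1526 / 0.6185 = 0.25

predicted reliability = 0.25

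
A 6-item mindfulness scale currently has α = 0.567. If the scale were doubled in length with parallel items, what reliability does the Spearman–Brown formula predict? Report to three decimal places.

predicted reliability = 0.724

Length factor m = 2
α' = m·α / (1 + (m−1)·α)
   = 2 × 0.567 / (1 + (2 − 1) × 0.567)
   = 1.1340 / 1.5670 = 0.724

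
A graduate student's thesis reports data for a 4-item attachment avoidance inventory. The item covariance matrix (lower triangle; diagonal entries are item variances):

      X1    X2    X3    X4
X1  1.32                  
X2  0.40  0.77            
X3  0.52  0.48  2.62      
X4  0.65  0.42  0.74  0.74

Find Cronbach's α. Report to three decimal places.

α = 0.721

Σσᵢ² = 1.32 + 0.77 + 2.62 + 0.74 = 5.45
Σ_{i<j} σ_ij = 3.21
σ²_total = 5.45 + 2 × 3.21 = 11.87
α = (k/(k−1))·(1 − Σσᵢ²/σ²_total) = (4/3)·(1 − 5.45/11.87) = 0.721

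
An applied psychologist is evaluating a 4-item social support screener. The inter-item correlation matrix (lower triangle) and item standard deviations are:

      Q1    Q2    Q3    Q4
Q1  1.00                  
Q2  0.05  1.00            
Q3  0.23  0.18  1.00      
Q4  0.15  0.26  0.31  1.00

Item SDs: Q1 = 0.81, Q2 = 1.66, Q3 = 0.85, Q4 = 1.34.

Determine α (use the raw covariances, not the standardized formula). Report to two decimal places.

α = 0.46

Σσ²ᵢ = 0.81² + 1.66² + 0.85² + 1.34² = 5.9298
Covariances σ_ij = r_ij · s_i · s_j:
  σ(Q1,Q2) = 0.05 × 0.81 × 1.66 = 0.0672
  σ(Q1,Q3) = 0.23 × 0.81 × 0.85 = 0.1584
  σ(Q1,Q4) = 0.15 × 0.81 × 1.34 = 0.1628
  σ(Q2,Q3) = 0.18 × 1.66 × 0.85 = 0.2540
  σ(Q2,Q4) = 0.26 × 1.66 × 1.34 = 0.5783
  σ(Q3,Q4) = 0.31 × 0.85 × 1.34 = 0.3531
σ²_T = Σσ²ᵢ + 2·Σσ_ij = 5.9298 + 2 × 1.5738 = 9.0774
α = (4/3)·(1 − 5.9298/9.0774) = 0.46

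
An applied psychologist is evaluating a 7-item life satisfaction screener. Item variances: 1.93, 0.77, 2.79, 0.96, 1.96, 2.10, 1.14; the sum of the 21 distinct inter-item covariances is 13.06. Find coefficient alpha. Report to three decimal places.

Σσ²ᵢ = 1.93 + 0.77 + 2.79 + 0.96 + 1.96 + 2.10 + 1.14 = 11.65
Sum of distinct covariances = 13.06
σ²_total = Σσ²ᵢ + 2·Σcov = 11.65 + 2 × 13.06 = 37.77
α = (7/6)·(1 − 11.65/37.77) = 0.807

coefficient alpha = 0.807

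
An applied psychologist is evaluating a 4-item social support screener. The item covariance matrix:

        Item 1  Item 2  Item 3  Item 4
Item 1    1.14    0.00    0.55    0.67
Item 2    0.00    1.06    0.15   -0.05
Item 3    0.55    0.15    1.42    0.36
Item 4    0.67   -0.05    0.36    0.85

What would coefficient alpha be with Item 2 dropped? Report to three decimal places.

Remaining items: Item 1, Item 3, Item 4 (k = 3).
Σσᵢ² = 1.14 + 1.42 + 0.85 = 3.41
total variance = 3.41 + 2 × 1.58 = 6.57
α (item deleted) = (3/2)·(1 − 3.41/6.57) = 0.721

coefficient alpha = 0.721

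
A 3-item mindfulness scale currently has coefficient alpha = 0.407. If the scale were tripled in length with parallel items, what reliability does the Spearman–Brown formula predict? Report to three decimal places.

predicted reliability = 0.673

Length factor m = 3
α' = m·α / (1 + (m−1)·α)
   = 3 × 0.407 / (1 + (3 − 1) × 0.407)
   = 1.2210 / 1.8140 = 0.673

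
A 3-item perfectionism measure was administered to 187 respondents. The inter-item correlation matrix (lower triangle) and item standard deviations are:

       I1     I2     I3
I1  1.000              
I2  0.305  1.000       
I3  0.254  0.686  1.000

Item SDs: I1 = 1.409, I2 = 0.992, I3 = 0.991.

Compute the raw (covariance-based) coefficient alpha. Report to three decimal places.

Σσ²ᵢ = 1.409² + 0.992² + 0.991² = 3.9514
Covariances σ_ij = r_ij · s_i · s_j:
  σ(I1,I2) = 0.305 × 1.409 × 0.992 = 0.4263
  σ(I1,I3) = 0.254 × 1.409 × 0.991 = 0.3547
  σ(I2,I3) = 0.686 × 0.992 × 0.991 = 0.6744
σ²_T = Σσ²ᵢ + 2·Σσ_ij = 3.9514 + 2 × 1.4554 = 6.8622
α = (3/2)·(1 − 3.9514/6.8622) = 0.636

α = 0.636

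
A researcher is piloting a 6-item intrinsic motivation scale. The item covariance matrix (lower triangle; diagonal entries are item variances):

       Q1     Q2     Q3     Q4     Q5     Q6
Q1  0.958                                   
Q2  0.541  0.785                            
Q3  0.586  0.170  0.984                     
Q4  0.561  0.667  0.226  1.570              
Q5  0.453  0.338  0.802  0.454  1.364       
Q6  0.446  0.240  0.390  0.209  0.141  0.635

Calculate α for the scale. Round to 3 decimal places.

α = 0.797

Σσᵢ² = 0.958 + 0.785 + 0.984 + 1.570 + 1.364 + 0.635 = 6.296
Sum of the distinct covariances = 6.224
Var(T) = 6.296 + 2 × 6.224 = 18.744
α = (k/(k−1))·(1 − Σσᵢ²/Var(T)) = (6/5)·(1 − 6.296/18.744) = 0.797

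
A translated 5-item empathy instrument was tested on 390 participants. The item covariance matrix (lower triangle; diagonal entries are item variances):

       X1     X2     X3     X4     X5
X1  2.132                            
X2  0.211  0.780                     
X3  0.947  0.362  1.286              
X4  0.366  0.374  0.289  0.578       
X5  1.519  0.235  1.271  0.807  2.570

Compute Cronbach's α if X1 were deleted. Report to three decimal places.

Remaining items: X2, X3, X4, X5 (k = 4).
sum of item variances = 0.780 + 1.286 + 0.578 + 2.570 = 5.214
σ²_T = 5.214 + 2 × 3.338 = 11.890
α (item deleted) = (4/3)·(1 − 5.214/11.890) = 0.749

Cronbach's α = 0.749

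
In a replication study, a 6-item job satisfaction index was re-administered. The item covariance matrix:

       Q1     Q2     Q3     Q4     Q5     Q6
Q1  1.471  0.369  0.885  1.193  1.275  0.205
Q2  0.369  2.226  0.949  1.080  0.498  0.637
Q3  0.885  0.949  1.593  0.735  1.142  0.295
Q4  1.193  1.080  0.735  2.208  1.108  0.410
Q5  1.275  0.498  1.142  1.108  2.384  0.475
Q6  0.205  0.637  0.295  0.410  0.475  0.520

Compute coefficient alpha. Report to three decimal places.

sum of item variances = 1.471 + 2.226 + 1.593 + 2.208 + 2.384 + 0.520 = 10.402
Sum of off-diagonal covariances = 11.256
σ²_total = 10.402 + 2 × 11.256 = 32.914
α = (k/(k−1))·(1 − sum of item variances/σ²_total) = (6/5)·(1 − 10.402/32.914) = 0.821

α = 0.821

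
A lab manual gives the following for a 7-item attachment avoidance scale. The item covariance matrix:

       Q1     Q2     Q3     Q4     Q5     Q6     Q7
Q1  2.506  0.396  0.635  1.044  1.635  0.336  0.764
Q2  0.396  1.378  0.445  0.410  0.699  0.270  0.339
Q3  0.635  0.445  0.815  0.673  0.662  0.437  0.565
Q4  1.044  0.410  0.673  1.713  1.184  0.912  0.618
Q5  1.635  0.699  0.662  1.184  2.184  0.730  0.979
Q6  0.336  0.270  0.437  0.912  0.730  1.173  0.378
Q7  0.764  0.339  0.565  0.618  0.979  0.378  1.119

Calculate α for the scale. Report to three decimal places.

sum of item variances = 2.506 + 1.378 + 0.815 + 1.713 + 2.184 + 1.173 + 1.119 = 10.888
Sum of the distinct covariances = 14.111
Var(T) = 10.888 + 2 × 14.111 = 39.110
α = (k/(k−1))·(1 − sum of item variances/Var(T)) = (7/6)·(1 − 10.888/39.110) = 0.842

α = 0.842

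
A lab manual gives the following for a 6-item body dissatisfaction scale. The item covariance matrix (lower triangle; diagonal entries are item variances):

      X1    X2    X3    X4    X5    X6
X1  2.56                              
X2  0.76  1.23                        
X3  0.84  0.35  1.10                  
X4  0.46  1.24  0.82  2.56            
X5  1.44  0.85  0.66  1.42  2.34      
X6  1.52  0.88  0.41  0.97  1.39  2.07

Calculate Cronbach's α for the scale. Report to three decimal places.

Σσ²ᵢ = 2.56 + 1.23 + 1.10 + 2.56 + 2.34 + 2.07 = 11.86
Sum of the distinct covariances = 14.01
Var(T) = 11.86 + 2 × 14.01 = 39.88
α = (k/(k−1))·(1 − Σσ²ᵢ/Var(T)) = (6/5)·(1 − 11.86/39.88) = 0.843

Cronbach's α = 0.843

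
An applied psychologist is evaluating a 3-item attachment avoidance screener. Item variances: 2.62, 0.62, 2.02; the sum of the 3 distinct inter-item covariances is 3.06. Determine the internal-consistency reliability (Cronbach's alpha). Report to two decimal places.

α = 0.81

Σσ²ᵢ = 2.62 + 0.62 + 2.02 = 5.26
Sum of distinct covariances = 3.06
σ²_total = Σσ²ᵢ + 2·Σcov = 5.26 + 2 × 3.06 = 11.38
α = (3/2)·(1 − 5.26/11.38) = 0.81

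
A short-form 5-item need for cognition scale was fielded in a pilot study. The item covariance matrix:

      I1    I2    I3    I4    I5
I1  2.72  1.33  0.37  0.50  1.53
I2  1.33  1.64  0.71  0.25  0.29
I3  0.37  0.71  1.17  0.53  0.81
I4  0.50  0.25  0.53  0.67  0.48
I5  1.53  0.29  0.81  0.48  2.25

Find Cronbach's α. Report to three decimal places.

Cronbach's α = 0.771

Σσᵢ² = 2.72 + 1.64 + 1.17 + 0.67 + 2.25 = 8.45
Σ_{i<j} σ_ij = 6.80
σ²_T = 8.45 + 2 × 6.80 = 22.05
α = (k/(k−1))·(1 − Σσᵢ²/σ²_T) = (5/4)·(1 − 8.45/22.05) = 0.771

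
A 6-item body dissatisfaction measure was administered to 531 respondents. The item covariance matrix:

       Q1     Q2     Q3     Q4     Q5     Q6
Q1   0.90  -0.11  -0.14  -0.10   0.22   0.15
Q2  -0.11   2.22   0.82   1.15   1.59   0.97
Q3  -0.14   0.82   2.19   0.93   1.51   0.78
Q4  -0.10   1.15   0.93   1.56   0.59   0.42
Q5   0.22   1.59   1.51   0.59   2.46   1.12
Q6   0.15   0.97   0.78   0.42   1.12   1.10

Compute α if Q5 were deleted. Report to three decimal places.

Remaining items: Q1, Q2, Q3, Q4, Q6 (k = 5).
Σσᵢ² = 0.90 + 2.22 + 2.19 + 1.56 + 1.10 = 7.97
total variance = 7.97 + 2 × 4.87 = 17.71
α (item deleted) = (5/4)·(1 − 7.97/17.71) = 0.687

α = 0.687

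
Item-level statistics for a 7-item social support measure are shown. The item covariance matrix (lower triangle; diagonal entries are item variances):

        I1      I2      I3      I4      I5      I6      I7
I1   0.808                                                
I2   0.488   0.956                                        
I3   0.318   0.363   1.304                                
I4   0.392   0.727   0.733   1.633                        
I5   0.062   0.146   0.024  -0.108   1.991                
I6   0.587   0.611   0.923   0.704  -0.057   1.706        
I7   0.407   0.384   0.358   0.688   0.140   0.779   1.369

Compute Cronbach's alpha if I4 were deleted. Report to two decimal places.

Remaining items: I1, I2, I3, I5, I6, I7 (k = 6).
ΣVar(i) = 0.808 + 0.956 + 1.304 + 1.991 + 1.706 + 1.369 = 8.134
σ²_T = 8.134 + 2 × 5.533 = 19.200
α (item deleted) = (6/5)·(1 − 8.134/19.200) = 0.69

Cronbach's alpha = 0.69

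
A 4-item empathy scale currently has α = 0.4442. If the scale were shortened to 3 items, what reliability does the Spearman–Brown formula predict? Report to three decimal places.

predicted reliability = 0.375

Length factor m = 3/4 = 0.7500
α' = m·α / (1 − (1−m)·α)
   = 3/4 × 0.4442 / (1 − (1 − 3/4) × 0.4442)
   = 0.3332 / 0.8890 = 0.375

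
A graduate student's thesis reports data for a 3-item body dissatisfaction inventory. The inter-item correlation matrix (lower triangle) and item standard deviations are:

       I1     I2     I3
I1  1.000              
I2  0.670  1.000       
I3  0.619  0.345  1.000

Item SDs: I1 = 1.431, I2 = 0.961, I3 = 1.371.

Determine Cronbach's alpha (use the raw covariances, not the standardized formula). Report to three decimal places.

Cronbach's alpha = 0.775

Σσ²ᵢ = 1.431² + 0.961² + 1.371² = 4.8509
Covariances σ_ij = r_ij · s_i · s_j:
  σ(I1,I2) = 0.670 × 1.431 × 0.961 = 0.9214
  σ(I1,I3) = 0.619 × 1.431 × 1.371 = 1.2144
  σ(I2,I3) = 0.345 × 0.961 × 1.371 = 0.4545
σ²_T = Σσ²ᵢ + 2·Σσ_ij = 4.8509 + 2 × 2.5903 = 10.0315
α = (3/2)·(1 − 4.8509/10.0315) = 0.775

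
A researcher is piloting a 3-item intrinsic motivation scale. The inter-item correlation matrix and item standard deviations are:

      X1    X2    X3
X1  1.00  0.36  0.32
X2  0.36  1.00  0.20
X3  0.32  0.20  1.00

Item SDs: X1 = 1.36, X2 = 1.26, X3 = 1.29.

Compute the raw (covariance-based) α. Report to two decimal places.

α = 0.56

Σσ²ᵢ = 1.36² + 1.26² + 1.29² = 5.1013
Covariances σ_ij = r_ij · s_i · s_j:
  σ(X1,X2) = 0.36 × 1.36 × 1.26 = 0.6169
  σ(X1,X3) = 0.32 × 1.36 × 1.29 = 0.5614
  σ(X2,X3) = 0.20 × 1.26 × 1.29 = 0.3251
σ²_T = Σσ²ᵢ + 2·Σσ_ij = 5.1013 + 2 × 1.5034 = 8.1081
α = (3/2)·(1 − 5.1013/8.1081) = 0.56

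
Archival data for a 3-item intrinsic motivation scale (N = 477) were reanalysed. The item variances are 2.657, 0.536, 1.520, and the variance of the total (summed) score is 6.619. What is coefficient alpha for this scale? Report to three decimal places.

α = 0.432

ΣVar(i) = 2.657 + 0.536 + 1.520 = 4.713
α = (k/(k−1))·(1 − ΣVar(i)/total variance) = (3/2)·(1 − 4.713/6.619) = 0.432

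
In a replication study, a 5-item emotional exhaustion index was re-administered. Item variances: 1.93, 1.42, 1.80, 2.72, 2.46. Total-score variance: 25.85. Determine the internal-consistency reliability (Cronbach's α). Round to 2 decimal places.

ΣVar(i) = 1.93 + 1.42 + 1.80 + 2.72 + 2.46 = 10.33
α = (k/(k−1))·(1 − ΣVar(i)/total variance) = (5/4)·(1 − 10.33/25.85) = 0.75

α = 0.75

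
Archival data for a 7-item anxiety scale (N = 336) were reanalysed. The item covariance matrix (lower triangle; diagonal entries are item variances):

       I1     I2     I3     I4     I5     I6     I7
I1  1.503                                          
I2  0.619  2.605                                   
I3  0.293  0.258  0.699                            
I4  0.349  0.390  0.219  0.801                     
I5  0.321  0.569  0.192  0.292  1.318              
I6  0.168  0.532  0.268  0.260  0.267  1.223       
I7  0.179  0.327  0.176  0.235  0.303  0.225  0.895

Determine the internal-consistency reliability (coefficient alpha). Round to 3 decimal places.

coefficient alpha = 0.685

ΣVar(i) = 1.503 + 2.605 + 0.699 + 0.801 + 1.318 + 1.223 + 0.895 = 9.044
Sum of off-diagonal covariances = 6.442
σ²_T = 9.044 + 2 × 6.442 = 21.928
α = (k/(k−1))·(1 − ΣVar(i)/σ²_T) = (7/6)·(1 − 9.044/21.928) = 0.685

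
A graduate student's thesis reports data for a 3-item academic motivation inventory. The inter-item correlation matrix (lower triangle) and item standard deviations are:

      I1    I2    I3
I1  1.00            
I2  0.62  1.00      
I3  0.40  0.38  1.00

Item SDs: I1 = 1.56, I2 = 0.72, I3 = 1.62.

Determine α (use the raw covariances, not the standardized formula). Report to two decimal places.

α = 0.65

Σσ²ᵢ = 1.56² + 0.72² + 1.62² = 5.5764
Covariances σ_ij = r_ij · s_i · s_j:
  σ(I1,I2) = 0.62 × 1.56 × 0.72 = 0.6964
  σ(I1,I3) = 0.40 × 1.56 × 1.62 = 1.0109
  σ(I2,I3) = 0.38 × 0.72 × 1.62 = 0.4432
σ²_T = Σσ²ᵢ + 2·Σσ_ij = 5.5764 + 2 × 2.1505 = 9.8774
α = (3/2)·(1 − 5.5764/9.8774) = 0.65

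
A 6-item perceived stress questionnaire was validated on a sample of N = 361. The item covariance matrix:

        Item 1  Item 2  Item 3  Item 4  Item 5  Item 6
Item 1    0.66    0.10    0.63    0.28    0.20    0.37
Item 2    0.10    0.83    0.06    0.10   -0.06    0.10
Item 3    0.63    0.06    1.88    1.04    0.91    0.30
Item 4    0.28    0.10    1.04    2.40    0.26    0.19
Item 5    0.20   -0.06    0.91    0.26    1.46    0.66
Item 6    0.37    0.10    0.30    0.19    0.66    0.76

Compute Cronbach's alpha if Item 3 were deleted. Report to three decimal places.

Remaining items: Item 1, Item 2, Item 4, Item 5, Item 6 (k = 5).
Σσ²ᵢ = 0.66 + 0.83 + 2.40 + 1.46 + 0.76 = 6.11
σ²_total = 6.11 + 2 × 2.20 = 10.51
α (item deleted) = (5/4)·(1 − 6.11/10.51) = 0.523

α = 0.523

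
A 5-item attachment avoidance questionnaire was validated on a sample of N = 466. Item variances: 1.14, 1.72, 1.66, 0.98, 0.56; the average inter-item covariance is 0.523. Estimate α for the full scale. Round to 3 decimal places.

Σσᵢ² = 1.14 + 1.72 + 1.66 + 0.98 + 0.56 = 6.06
Sum of the 10 distinct covariances = 10 × 0.523 = 5.230
σ²_T = Σσᵢ² + 2·Σcov = 6.06 + 2 × 5.230 = 16.520
α = (5/4)·(1 − 6.06/16.520) = 0.791

α = 0.791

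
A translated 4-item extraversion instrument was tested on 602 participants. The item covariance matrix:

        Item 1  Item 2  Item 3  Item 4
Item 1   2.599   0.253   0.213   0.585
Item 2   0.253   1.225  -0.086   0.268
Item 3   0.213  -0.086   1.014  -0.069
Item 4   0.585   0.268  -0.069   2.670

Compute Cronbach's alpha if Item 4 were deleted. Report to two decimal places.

α = 0.20

Remaining items: Item 1, Item 2, Item 3 (k = 3).
sum of item variances = 2.599 + 1.225 + 1.014 = 4.838
Var(T) = 4.838 + 2 × 0.380 = 5.598
α (item deleted) = (3/2)·(1 − 4.838/5.598) = 0.20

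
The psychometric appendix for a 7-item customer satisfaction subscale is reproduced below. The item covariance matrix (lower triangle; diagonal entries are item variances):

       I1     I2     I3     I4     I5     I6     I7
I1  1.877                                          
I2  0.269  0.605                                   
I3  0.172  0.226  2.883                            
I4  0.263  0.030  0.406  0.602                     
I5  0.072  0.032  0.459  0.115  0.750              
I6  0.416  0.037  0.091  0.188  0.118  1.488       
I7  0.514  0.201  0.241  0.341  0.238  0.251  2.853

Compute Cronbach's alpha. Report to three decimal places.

sum of item variances = 1.877 + 0.605 + 2.883 + 0.602 + 0.750 + 1.488 + 2.853 = 11.058
Sum of the distinct covariances = 4.680
σ²_total = 11.058 + 2 × 4.680 = 20.418
α = (k/(k−1))·(1 − sum of item variances/σ²_total) = (7/6)·(1 − 11.058/20.418) = 0.535

Cronbach's alpha = 0.535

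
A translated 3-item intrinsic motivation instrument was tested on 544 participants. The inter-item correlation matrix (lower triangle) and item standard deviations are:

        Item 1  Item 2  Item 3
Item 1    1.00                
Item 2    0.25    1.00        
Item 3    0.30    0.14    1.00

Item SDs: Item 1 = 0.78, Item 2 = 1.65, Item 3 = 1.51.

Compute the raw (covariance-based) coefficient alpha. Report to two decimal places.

Σσ²ᵢ = 0.78² + 1.65² + 1.51² = 5.6110
Covariances σ_ij = r_ij · s_i · s_j:
  σ(Item 1,Item 2) = 0.25 × 0.78 × 1.65 = 0.3217
  σ(Item 1,Item 3) = 0.30 × 0.78 × 1.51 = 0.3533
  σ(Item 2,Item 3) = 0.14 × 1.65 × 1.51 = 0.3488
σ²_T = Σσ²ᵢ + 2·Σσ_ij = 5.6110 + 2 × 1.0238 = 7.6586
α = (3/2)·(1 − 5.6110/7.6586) = 0.40

α = 0.40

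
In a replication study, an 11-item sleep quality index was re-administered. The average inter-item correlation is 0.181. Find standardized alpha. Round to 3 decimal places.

standardized alpha = 0.709

Standardized α = k·r̄ / (1 + (k−1)·r̄) = 11 × 0.181 / (1 + 10 × 0.181)
  = 1.9910 / 2.8100 = 0.709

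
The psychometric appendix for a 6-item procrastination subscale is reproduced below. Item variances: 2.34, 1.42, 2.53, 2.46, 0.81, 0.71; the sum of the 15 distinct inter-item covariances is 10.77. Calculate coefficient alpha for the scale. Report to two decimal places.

α = 0.81

Σσ²ᵢ = 2.34 + 1.42 + 2.53 + 2.46 + 0.81 + 0.71 = 10.27
Sum of distinct covariances = 10.77
Var(T) = Σσ²ᵢ + 2·Σcov = 10.27 + 2 × 10.77 = 31.81
α = (6/5)·(1 − 10.27/31.81) = 0.81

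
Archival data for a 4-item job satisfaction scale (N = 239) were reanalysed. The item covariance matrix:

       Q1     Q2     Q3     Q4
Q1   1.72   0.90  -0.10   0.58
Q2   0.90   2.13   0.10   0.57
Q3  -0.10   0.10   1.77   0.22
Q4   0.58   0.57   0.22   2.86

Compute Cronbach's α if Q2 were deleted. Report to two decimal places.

Cronbach's α = 0.27

Remaining items: Q1, Q3, Q4 (k = 3).
ΣVar(i) = 1.72 + 1.77 + 2.86 = 6.35
σ²_total = 6.35 + 2 × 0.70 = 7.75
α (item deleted) = (3/2)·(1 − 6.35/7.75) = 0.27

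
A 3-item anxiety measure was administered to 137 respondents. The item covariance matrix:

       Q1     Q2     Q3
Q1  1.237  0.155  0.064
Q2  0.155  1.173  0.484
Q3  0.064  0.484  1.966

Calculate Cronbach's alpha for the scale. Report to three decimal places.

Σσ²ᵢ = 1.237 + 1.173 + 1.966 = 4.376
Sum of off-diagonal covariances = 0.703
total variance = 4.376 + 2 × 0.703 = 5.782
α = (k/(k−1))·(1 − Σσ²ᵢ/total variance) = (3/2)·(1 − 4.376/5.782) = 0.365

α = 0.365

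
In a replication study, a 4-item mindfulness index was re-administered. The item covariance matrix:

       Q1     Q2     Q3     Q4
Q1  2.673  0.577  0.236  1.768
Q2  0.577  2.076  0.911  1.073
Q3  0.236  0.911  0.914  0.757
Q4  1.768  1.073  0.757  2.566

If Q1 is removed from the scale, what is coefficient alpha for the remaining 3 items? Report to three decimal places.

Remaining items: Q2, Q3, Q4 (k = 3).
ΣVar(i) = 2.076 + 0.914 + 2.566 = 5.556
σ²_total = 5.556 + 2 × 2.741 = 11.038
α (item deleted) = (3/2)·(1 − 5.556/11.038) = 0.745

α = 0.745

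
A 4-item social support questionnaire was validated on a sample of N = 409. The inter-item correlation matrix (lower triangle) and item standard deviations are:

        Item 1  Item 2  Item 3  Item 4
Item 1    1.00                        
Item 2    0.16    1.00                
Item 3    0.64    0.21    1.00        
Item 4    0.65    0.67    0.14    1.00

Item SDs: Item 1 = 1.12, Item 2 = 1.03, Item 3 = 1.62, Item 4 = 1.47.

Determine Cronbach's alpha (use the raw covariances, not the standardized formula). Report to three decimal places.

α = 0.716

Σσ²ᵢ = 1.12² + 1.03² + 1.62² + 1.47² = 7.1006
Covariances σ_ij = r_ij · s_i · s_j:
  σ(Item 1,Item 2) = 0.16 × 1.12 × 1.03 = 0.1846
  σ(Item 1,Item 3) = 0.64 × 1.12 × 1.62 = 1.1612
  σ(Item 1,Item 4) = 0.65 × 1.12 × 1.47 = 1.0702
  σ(Item 2,Item 3) = 0.21 × 1.03 × 1.62 = 0.3504
  σ(Item 2,Item 4) = 0.67 × 1.03 × 1.47 = 1.0144
  σ(Item 3,Item 4) = 0.14 × 1.62 × 1.47 = 0.3334
σ²_T = Σσ²ᵢ + 2·Σσ_ij = 7.1006 + 2 × 4.1142 = 15.3290
α = (4/3)·(1 − 7.1006/15.3290) = 0.716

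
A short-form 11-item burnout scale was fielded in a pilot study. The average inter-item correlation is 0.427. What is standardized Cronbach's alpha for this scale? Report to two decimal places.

Standardized α = k·r̄ / (1 + (k−1)·r̄) = 11 × 0.427 / (1 + 10 × 0.427)
  = 4.6970 / 5.2700 = 0.89

standardized Cronbach's alpha = 0.89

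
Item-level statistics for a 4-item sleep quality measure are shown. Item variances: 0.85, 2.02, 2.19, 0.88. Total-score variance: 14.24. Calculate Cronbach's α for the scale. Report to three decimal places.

Cronbach's α = 0.777

Σσ²ᵢ = 0.85 + 2.02 + 2.19 + 0.88 = 5.94
α = (k/(k−1))·(1 − Σσ²ᵢ/total variance) = (4/3)·(1 − 5.94/14.24) = 0.777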